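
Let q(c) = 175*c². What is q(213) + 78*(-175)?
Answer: 7925925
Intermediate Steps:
q(213) + 78*(-175) = 175*213² + 78*(-175) = 175*45369 - 13650 = 7939575 - 13650 = 7925925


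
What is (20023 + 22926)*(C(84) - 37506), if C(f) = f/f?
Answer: -1610802245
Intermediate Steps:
C(f) = 1
(20023 + 22926)*(C(84) - 37506) = (20023 + 22926)*(1 - 37506) = 42949*(-37505) = -1610802245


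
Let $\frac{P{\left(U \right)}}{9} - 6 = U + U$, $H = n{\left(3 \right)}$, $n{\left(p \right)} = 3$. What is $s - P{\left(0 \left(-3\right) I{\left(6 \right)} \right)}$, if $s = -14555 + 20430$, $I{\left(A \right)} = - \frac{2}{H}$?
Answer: $5821$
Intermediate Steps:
$H = 3$
$I{\left(A \right)} = - \frac{2}{3}$
$s = 5875$
$P{\left(U \right)} = 54 + 18 U$ ($P{\left(U \right)} = 54 + 9 \left(U + U\right) = 54 + 9 \cdot 2 U = 54 + 18 U$)
$s - P{\left(0 \left(-3\right) I{\left(6 \right)} \right)} = 5875 - \left(54 + 18 \cdot 0 \left(-3\right) \left(- \frac{2}{3}\right)\right) = 5875 - \left(54 + 18 \cdot 0 \left(- \frac{2}{3}\right)\right) = 5875 - \left(54 + 18 \cdot 0\right) = 5875 - \left(54 + 0\right) = 5875 - 54 = 5821$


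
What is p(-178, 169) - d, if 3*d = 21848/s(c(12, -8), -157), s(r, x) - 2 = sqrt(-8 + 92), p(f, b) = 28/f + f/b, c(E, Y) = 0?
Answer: 40803851/225615 - 2731*sqrt(21)/15 ≈ -653.48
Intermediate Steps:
s(r, x) = 2 + 2*sqrt(21) (s(r, x) = 2 + sqrt(-8 + 92) = 2 + sqrt(84) = 2 + 2*sqrt(21))
d = 21848/(3*(2 + 2*sqrt(21))) (d = (21848/(2 + 2*sqrt(21)))/3 = 21848/(3*(2 + 2*sqrt(21))) ≈ 652.27)
p(-178, 169) - d = (28/(-178) - 178/169) - (-2731/15 + 2731*sqrt(21)/15) = (28*(-1/178) - 178*1/169) + (2731/15 - 2731*sqrt(21)/15) = (-14/89 - 178/169) + (2731/15 - 2731*sqrt(21)/15) = -18208/15041 + (2731/15 - 2731*sqrt(21)/15) = 40803851/225615 - 2731*sqrt(21)/15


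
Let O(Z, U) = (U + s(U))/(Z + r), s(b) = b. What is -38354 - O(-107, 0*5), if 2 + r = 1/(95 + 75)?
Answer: -38354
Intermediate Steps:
r = -339/170 (r = -2 + 1/(95 + 75) = -2 + 1/170 = -339/170 ≈ -1.9941)
O(Z, U) = 2*U/(-339/170 + Z) (O(Z, U) = (U + U)/(Z - 339/170) = (2*U)/(-339/170 + Z) = 2*U/(-339/170 + Z))
-38354 - O(-107, 0*5) = -38354 - 340*0*5/(-339 + 170*(-107)) = -38354 - 340*0/(-339 - 18190) = -38354 - 340*0/(-18529) = -38354 - 340*0*(-1)/18529 = -38354 - 1*0 = -38354 + 0 = -38354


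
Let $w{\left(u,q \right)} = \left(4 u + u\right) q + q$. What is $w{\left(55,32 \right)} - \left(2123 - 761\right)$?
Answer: $7470$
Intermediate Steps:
$w{\left(u,q \right)} = q + 5 q u$ ($w{\left(u,q \right)} = 5 u q + q = 5 q u + q = q + 5 q u$)
$w{\left(55,32 \right)} - \left(2123 - 761\right) = 32 \left(1 + 5 \cdot 55\right) - \left(2123 - 761\right) = 32 \left(1 + 275\right) - 1362 = 32 \cdot 276 - 1362 = 8832 - 1362 = 7470$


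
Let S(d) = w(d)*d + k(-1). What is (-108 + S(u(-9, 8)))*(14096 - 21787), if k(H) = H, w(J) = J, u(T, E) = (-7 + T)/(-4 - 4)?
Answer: 807555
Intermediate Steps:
u(T, E) = 7/8 - T/8 (u(T, E) = (-7 + T)/(-8) = (-7 + T)*(-1/8) = 7/8 - T/8)
S(d) = -1 + d**2 (S(d) = d*d - 1 = d**2 - 1 = -1 + d**2)
(-108 + S(u(-9, 8)))*(14096 - 21787) = (-108 + (-1 + (7/8 - 1/8*(-9))**2))*(14096 - 21787) = (-108 + (-1 + (7/8 + 9/8)**2))*(-7691) = (-108 + (-1 + 2**2))*(-7691) = (-108 + (-1 + 4))*(-7691) = (-108 + 3)*(-7691) = -105*(-7691) = 807555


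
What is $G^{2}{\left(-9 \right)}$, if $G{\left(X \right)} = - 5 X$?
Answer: $2025$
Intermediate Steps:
$G^{2}{\left(-9 \right)} = \left(\left(-5\right) \left(-9\right)\right)^{2} = 45^{2} = 2025$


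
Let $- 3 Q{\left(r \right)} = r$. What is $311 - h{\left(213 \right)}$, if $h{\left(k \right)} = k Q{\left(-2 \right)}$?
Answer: $169$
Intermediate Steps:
$Q{\left(r \right)} = - \frac{r}{3}$
$h{\left(k \right)} = \frac{2 k}{3}$ ($h{\left(k \right)} = k \left(\left(- \frac{1}{3}\right) \left(-2\right)\right) = k \frac{2}{3} = \frac{2 k}{3}$)
$311 - h{\left(213 \right)} = 311 - \frac{2}{3} \cdot 213 = 311 - 142 = 169$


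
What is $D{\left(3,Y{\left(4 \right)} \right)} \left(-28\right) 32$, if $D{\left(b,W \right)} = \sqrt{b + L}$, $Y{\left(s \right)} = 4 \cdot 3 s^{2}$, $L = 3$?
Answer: $- 896 \sqrt{6} \approx -2194.7$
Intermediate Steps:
$Y{\left(s \right)} = 12 s^{2}$
$D{\left(b,W \right)} = \sqrt{3 + b}$ ($D{\left(b,W \right)} = \sqrt{b + 3} = \sqrt{3 + b}$)
$D{\left(3,Y{\left(4 \right)} \right)} \left(-28\right) 32 = \sqrt{3 + 3} \left(-28\right) 32 = \sqrt{6} \left(-28\right) 32 = - 28 \sqrt{6} \cdot 32 = - 896 \sqrt{6}$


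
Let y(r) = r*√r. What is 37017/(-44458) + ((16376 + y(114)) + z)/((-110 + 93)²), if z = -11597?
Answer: 201766869/12848362 + 114*√114/289 ≈ 19.915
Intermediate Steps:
y(r) = r^(3/2)
37017/(-44458) + ((16376 + y(114)) + z)/((-110 + 93)²) = 37017/(-44458) + ((16376 + 114^(3/2)) - 11597)/((-110 + 93)²) = 37017*(-1/44458) + ((16376 + 114*√114) - 11597)/((-17)²) = -37017/44458 + (4779 + 114*√114)/289 = -37017/44458 + (4779 + 114*√114)*(1/289) = -37017/44458 + (4779/289 + 114*√114/289) = 201766869/12848362 + 114*√114/289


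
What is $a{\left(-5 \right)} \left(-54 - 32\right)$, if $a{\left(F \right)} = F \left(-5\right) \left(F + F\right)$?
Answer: $21500$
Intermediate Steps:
$a{\left(F \right)} = - 10 F^{2}$ ($a{\left(F \right)} = - 5 F 2 F = - 10 F^{2}$)
$a{\left(-5 \right)} \left(-54 - 32\right) = - 10 \left(-5\right)^{2} \left(-54 - 32\right) = \left(-10\right) 25 \left(-86\right) = \left(-250\right) \left(-86\right) = 21500$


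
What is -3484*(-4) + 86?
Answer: 14022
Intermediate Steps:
-3484*(-4) + 86 = -67*(-208) + 86 = 13936 + 86 = 14022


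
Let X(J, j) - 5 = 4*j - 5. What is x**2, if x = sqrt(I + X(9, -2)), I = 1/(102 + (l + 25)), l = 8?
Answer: -1079/135 ≈ -7.9926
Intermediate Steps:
X(J, j) = 4*j (X(J, j) = 5 + (4*j - 5) = 5 + (-5 + 4*j) = 4*j)
I = 1/135 (I = 1/(102 + (8 + 25)) = 1/(102 + 33) = 1/135 ≈ 0.0074074)
x = I*sqrt(16185)/45 (x = sqrt(1/135 + 4*(-2)) = sqrt(1/135 - 8) = sqrt(-1079/135) = I*sqrt(16185)/45 ≈ 2.8271*I)
x**2 = (I*sqrt(16185)/45)**2 = -1079/135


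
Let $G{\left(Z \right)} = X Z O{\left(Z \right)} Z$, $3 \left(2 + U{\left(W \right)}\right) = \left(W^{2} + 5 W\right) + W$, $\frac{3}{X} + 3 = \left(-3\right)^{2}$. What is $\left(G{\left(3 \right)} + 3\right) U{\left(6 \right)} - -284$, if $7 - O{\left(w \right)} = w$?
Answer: $746$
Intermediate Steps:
$O{\left(w \right)} = 7 - w$
$X = \frac{1}{2}$ ($X = \frac{3}{-3 + \left(-3\right)^{2}} = \frac{3}{-3 + 9} = \frac{3}{6} = 3 \cdot \frac{1}{6} = \frac{1}{2} \approx 0.5$)
$U{\left(W \right)} = -2 + 2 W + \frac{W^{2}}{3}$ ($U{\left(W \right)} = -2 + \frac{\left(W^{2} + 5 W\right) + W}{3} = -2 + \frac{W^{2} + 6 W}{3} = -2 + \left(2 W + \frac{W^{2}}{3}\right) = -2 + 2 W + \frac{W^{2}}{3}$)
$G{\left(Z \right)} = \frac{Z^{2} \left(7 - Z\right)}{2}$ ($G{\left(Z \right)} = \frac{Z \left(7 - Z\right) Z}{2} = \frac{Z^{2} \left(7 - Z\right)}{2}$)
$\left(G{\left(3 \right)} + 3\right) U{\left(6 \right)} - -284 = \left(\frac{3^{2} \left(7 - 3\right)}{2} + 3\right) \left(-2 + 2 \cdot 6 + \frac{6^{2}}{3}\right) - -284 = \left(\frac{1}{2} \cdot 9 \left(7 - 3\right) + 3\right) \left(-2 + 12 + \frac{1}{3} \cdot 36\right) + 284 = \left(\frac{1}{2} \cdot 9 \cdot 4 + 3\right) \left(-2 + 12 + 12\right) + 284 = \left(18 + 3\right) 22 + 284 = 21 \cdot 22 + 284 = 462 + 284 = 746$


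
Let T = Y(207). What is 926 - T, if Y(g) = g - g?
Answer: 926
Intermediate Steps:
Y(g) = 0
T = 0
926 - T = 926 - 1*0 = 926 + 0 = 926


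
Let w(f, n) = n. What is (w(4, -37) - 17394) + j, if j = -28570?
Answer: -46001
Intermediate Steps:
(w(4, -37) - 17394) + j = (-37 - 17394) - 28570 = -17431 - 28570 = -46001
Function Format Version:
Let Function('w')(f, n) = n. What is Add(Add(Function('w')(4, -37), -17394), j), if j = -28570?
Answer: -46001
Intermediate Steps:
Add(Add(Function('w')(4, -37), -17394), j) = Add(Add(-37, -17394), -28570) = Add(-17431, -28570) = -46001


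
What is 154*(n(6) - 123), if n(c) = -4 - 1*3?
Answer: -20020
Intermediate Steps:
n(c) = -7 (n(c) = -4 - 3 = -7)
154*(n(6) - 123) = 154*(-7 - 123) = 154*(-130) = -20020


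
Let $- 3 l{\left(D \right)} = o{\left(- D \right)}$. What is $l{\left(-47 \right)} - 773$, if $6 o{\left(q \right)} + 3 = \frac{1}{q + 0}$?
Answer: $- \frac{326909}{423} \approx -772.83$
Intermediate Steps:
$o{\left(q \right)} = - \frac{1}{2} + \frac{1}{6 q}$ ($o{\left(q \right)} = - \frac{1}{2} + \frac{1}{6 \left(q + 0\right)} = - \frac{1}{2} + \frac{1}{6 q}$)
$l{\left(D \right)} = \frac{1 + 3 D}{18 D}$ ($l{\left(D \right)} = - \frac{\frac{1}{6} \frac{1}{\left(-1\right) D} \left(1 - 3 \left(- D\right)\right)}{3} = - \frac{\frac{1}{6} \left(- \frac{1}{D}\right) \left(1 + 3 D\right)}{3} = - \frac{\left(- \frac{1}{6}\right) \frac{1}{D} \left(1 + 3 D\right)}{3} = \frac{1 + 3 D}{18 D}$)
$l{\left(-47 \right)} - 773 = \frac{1 + 3 \left(-47\right)}{18 \left(-47\right)} - 773 = \frac{1}{18} \left(- \frac{1}{47}\right) \left(1 - 141\right) - 773 = \frac{1}{18} \left(- \frac{1}{47}\right) \left(-140\right) - 773 = \frac{70}{423} - 773 = - \frac{326909}{423}$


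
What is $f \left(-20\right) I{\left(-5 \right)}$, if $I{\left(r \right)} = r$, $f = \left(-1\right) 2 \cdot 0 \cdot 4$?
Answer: $0$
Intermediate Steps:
$f = 0$ ($f = \left(-2\right) 0 = 0$)
$f \left(-20\right) I{\left(-5 \right)} = 0 \left(-20\right) \left(-5\right) = 0 \left(-5\right) = 0$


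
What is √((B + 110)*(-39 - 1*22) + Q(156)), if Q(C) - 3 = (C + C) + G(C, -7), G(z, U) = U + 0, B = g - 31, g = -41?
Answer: I*√2010 ≈ 44.833*I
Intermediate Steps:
B = -72 (B = -41 - 31 = -72)
G(z, U) = U
Q(C) = -4 + 2*C (Q(C) = 3 + ((C + C) - 7) = 3 + (2*C - 7) = 3 + (-7 + 2*C) = -4 + 2*C)
√((B + 110)*(-39 - 1*22) + Q(156)) = √((-72 + 110)*(-39 - 1*22) + (-4 + 2*156)) = √(38*(-39 - 22) + (-4 + 312)) = √(38*(-61) + 308) = √(-2318 + 308) = √(-2010) = I*√2010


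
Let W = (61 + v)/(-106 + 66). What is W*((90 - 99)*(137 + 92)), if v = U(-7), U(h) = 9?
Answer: 14427/4 ≈ 3606.8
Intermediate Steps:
v = 9
W = -7/4 (W = (61 + 9)/(-106 + 66) = 70/(-40) = 70*(-1/40) = -7/4 ≈ -1.7500)
W*((90 - 99)*(137 + 92)) = -7*(90 - 99)*(137 + 92)/4 = -(-63)*229/4 = -7/4*(-2061) = 14427/4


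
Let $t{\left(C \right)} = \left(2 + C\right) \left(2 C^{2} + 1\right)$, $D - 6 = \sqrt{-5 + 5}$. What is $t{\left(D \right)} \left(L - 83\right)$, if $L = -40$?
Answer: $-71832$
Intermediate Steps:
$D = 6$ ($D = 6 + \sqrt{-5 + 5} = 6 + \sqrt{0} = 6 + 0 = 6$)
$t{\left(C \right)} = \left(1 + 2 C^{2}\right) \left(2 + C\right)$ ($t{\left(C \right)} = \left(2 + C\right) \left(1 + 2 C^{2}\right) = \left(1 + 2 C^{2}\right) \left(2 + C\right)$)
$t{\left(D \right)} \left(L - 83\right) = \left(2 + 6 + 2 \cdot 6^{3} + 4 \cdot 6^{2}\right) \left(-40 - 83\right) = \left(2 + 6 + 2 \cdot 216 + 4 \cdot 36\right) \left(-123\right) = \left(2 + 6 + 432 + 144\right) \left(-123\right) = 584 \left(-123\right) = -71832$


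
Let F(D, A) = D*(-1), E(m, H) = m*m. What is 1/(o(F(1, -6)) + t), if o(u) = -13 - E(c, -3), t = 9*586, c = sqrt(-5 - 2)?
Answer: 1/5268 ≈ 0.00018983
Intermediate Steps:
c = I*sqrt(7) (c = sqrt(-7) = I*sqrt(7) ≈ 2.6458*I)
t = 5274
E(m, H) = m**2
F(D, A) = -D
o(u) = -6 (o(u) = -13 - (I*sqrt(7))**2 = -13 - 1*(-7) = -13 + 7 = -6)
1/(o(F(1, -6)) + t) = 1/(-6 + 5274) = 1/5268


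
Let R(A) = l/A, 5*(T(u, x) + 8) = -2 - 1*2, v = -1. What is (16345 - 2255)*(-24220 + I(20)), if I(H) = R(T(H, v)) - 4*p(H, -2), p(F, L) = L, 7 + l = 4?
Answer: -7505130085/22 ≈ -3.4114e+8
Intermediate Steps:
l = -3 (l = -7 + 4 = -3)
T(u, x) = -44/5 (T(u, x) = -8 + (-2 - 1*2)/5 = -8 + (-2 - 2)/5 = -8 + (⅕)*(-4) = -8 - ⅘ = -44/5)
R(A) = -3/A
I(H) = 367/44 (I(H) = -3/(-44/5) - 4*(-2) = -3*(-5/44) + 8 = 15/44 + 8 = 367/44)
(16345 - 2255)*(-24220 + I(20)) = (16345 - 2255)*(-24220 + 367/44) = 14090*(-1065313/44) = -7505130085/22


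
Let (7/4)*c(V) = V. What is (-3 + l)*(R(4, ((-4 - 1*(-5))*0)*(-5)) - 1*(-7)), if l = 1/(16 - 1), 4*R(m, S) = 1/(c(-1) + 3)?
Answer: -1771/85 ≈ -20.835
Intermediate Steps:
c(V) = 4*V/7
R(m, S) = 7/68 (R(m, S) = 1/(4*((4/7)*(-1) + 3)) = 1/(4*(-4/7 + 3)) = 1/(4*(17/7)) = (¼)*(7/17) = 7/68)
l = 1/15 ≈ 0.066667
(-3 + l)*(R(4, ((-4 - 1*(-5))*0)*(-5)) - 1*(-7)) = (-3 + 1/15)*(7/68 - 1*(-7)) = -44*(7/68 + 7)/15 = -44/15*483/68 = -1771/85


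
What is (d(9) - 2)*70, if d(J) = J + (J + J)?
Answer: 1750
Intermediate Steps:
d(J) = 3*J (d(J) = J + 2*J = 3*J)
(d(9) - 2)*70 = (3*9 - 2)*70 = (27 - 2)*70 = 25*70 = 1750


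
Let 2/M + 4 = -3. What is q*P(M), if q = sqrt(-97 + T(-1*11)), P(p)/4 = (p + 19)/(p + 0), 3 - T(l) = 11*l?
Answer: -786*sqrt(3) ≈ -1361.4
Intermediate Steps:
M = -2/7 (M = 2/(-4 - 3) = 2/(-7) = 2*(-1/7) = -2/7 ≈ -0.28571)
T(l) = 3 - 11*l
P(p) = 4*(19 + p)/p (P(p) = 4*((p + 19)/(p + 0)) = 4*((19 + p)/p) = 4*(19 + p)/p)
q = 3*sqrt(3) (q = sqrt(-97 + (3 - (-11)*11)) = sqrt(-97 + (3 - 11*(-11))) = sqrt(-97 + (3 + 121)) = sqrt(-97 + 124) = sqrt(27) = 3*sqrt(3) ≈ 5.1962)
q*P(M) = (3*sqrt(3))*(4 + 76/(-2/7)) = (3*sqrt(3))*(4 + 76*(-7/2)) = (3*sqrt(3))*(4 - 266) = (3*sqrt(3))*(-262) = -786*sqrt(3)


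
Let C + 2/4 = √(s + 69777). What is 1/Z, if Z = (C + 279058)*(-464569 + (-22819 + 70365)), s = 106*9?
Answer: -1116230/129899357633133923 + 12*√7859/129899357633133923 ≈ -8.5848e-12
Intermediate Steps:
s = 954
C = -½ + 3*√7859 (C = -½ + √(954 + 69777) = -½ + √70731 = -½ + 3*√7859 ≈ 265.45)
Z = -232746791645/2 - 1251069*√7859 (Z = ((-½ + 3*√7859) + 279058)*(-464569 + (-22819 + 70365)) = (558115/2 + 3*√7859)*(-464569 + 47546) = (558115/2 + 3*√7859)*(-417023) = -232746791645/2 - 1251069*√7859 ≈ -1.1648e+11)
1/Z = 1/(-232746791645/2 - 1251069*√7859)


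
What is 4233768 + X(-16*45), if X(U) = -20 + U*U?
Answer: 4752148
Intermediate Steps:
X(U) = -20 + U²
4233768 + X(-16*45) = 4233768 + (-20 + (-16*45)²) = 4233768 + (-20 + (-720)²) = 4233768 + (-20 + 518400) = 4233768 + 518380 = 4752148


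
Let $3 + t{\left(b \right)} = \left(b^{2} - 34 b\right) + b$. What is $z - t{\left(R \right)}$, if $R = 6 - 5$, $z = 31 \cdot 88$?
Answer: $2763$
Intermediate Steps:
$z = 2728$
$R = 1$ ($R = 6 - 5 = 1$)
$t{\left(b \right)} = -3 + b^{2} - 33 b$ ($t{\left(b \right)} = -3 + \left(\left(b^{2} - 34 b\right) + b\right) = -3 + \left(b^{2} - 33 b\right) = -3 + b^{2} - 33 b$)
$z - t{\left(R \right)} = 2728 - \left(-3 + 1^{2} - 33\right) = 2728 - \left(-3 + 1 - 33\right) = 2728 - -35 = 2728 + 35 = 2763$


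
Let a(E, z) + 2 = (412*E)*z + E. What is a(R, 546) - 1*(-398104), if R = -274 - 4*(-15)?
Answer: -47741840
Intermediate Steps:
R = -214 (R = -274 + 60 = -214)
a(E, z) = -2 + E + 412*E*z (a(E, z) = -2 + ((412*E)*z + E) = -2 + (412*E*z + E) = -2 + (E + 412*E*z) = -2 + E + 412*E*z)
a(R, 546) - 1*(-398104) = (-2 - 214 + 412*(-214)*546) - 1*(-398104) = (-2 - 214 - 48139728) + 398104 = -48139944 + 398104 = -47741840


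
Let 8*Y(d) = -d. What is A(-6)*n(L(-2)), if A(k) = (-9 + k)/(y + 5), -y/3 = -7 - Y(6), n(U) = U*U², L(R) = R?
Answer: 96/19 ≈ 5.0526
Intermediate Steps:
Y(d) = -d/8 (Y(d) = (-d)/8 = -d/8)
n(U) = U³
y = 75/4 (y = -3*(-7 - (-1)*6/8) = -3*(-7 - 1*(-¾)) = -3*(-7 + ¾) = -3*(-25/4) = 75/4 ≈ 18.750)
A(k) = -36/95 + 4*k/95 (A(k) = (-9 + k)/(75/4 + 5) = (-9 + k)/(95/4) = (-9 + k)*(4/95) = -36/95 + 4*k/95)
A(-6)*n(L(-2)) = (-36/95 + (4/95)*(-6))*(-2)³ = (-36/95 - 24/95)*(-8) = -12/19*(-8) = 96/19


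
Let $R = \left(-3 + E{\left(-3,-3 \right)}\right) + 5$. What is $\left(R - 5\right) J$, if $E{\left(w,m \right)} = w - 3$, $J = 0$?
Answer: $0$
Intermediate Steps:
$E{\left(w,m \right)} = -3 + w$
$R = -4$ ($R = \left(-3 - 6\right) + 5 = -9 + 5 = -4$)
$\left(R - 5\right) J = \left(-4 - 5\right) 0 = \left(-9\right) 0 = 0$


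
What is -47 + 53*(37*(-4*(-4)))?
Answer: 31329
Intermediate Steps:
-47 + 53*(37*(-4*(-4))) = -47 + 53*(37*16) = -47 + 53*592 = -47 + 31376 = 31329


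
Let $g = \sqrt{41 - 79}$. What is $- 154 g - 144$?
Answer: $-144 - 154 i \sqrt{38} \approx -144.0 - 949.32 i$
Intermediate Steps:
$g = i \sqrt{38}$ ($g = \sqrt{-38} = i \sqrt{38} \approx 6.1644 i$)
$- 154 g - 144 = - 154 i \sqrt{38} - 144 = -144 - 154 i \sqrt{38}$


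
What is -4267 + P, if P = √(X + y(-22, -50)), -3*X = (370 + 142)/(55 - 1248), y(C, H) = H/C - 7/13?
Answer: -4267 + 2*√122934662994/511797 ≈ -4265.6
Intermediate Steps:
y(C, H) = -7/13 + H/C (y(C, H) = H/C - 7*1/13 = H/C - 7/13 = -7/13 + H/C)
X = 512/3579 (X = -(370 + 142)/(3*(55 - 1248)) = -512/(3*(-1193)) = -512*(-1)/(3*1193) = -⅓*(-512/1193) = 512/3579 ≈ 0.14306)
P = 2*√122934662994/511797 (P = √(512/3579 + (-7/13 - 50/(-22))) = √(512/3579 + (-7/13 - 50*(-1/22))) = √(512/3579 + (-7/13 + 25/11)) = √(512/3579 + 248/143) = √(960808/511797) = 2*√122934662994/511797 ≈ 1.3702)
-4267 + P = -4267 + 2*√122934662994/511797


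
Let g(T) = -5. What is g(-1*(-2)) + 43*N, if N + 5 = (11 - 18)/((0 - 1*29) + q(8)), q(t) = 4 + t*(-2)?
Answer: -8719/41 ≈ -212.66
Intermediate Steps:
q(t) = 4 - 2*t
N = -198/41 (N = -5 + (11 - 18)/((0 - 1*29) + (4 - 2*8)) = -5 - 7/((0 - 29) + (4 - 16)) = -5 - 7/(-29 - 12) = -5 - 7/(-41) = -5 - 7*(-1/41) = -5 + 7/41 = -198/41 ≈ -4.8293)
g(-1*(-2)) + 43*N = -5 + 43*(-198/41) = -5 - 8514/41 = -8719/41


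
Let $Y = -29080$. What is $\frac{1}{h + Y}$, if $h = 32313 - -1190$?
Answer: $\frac{1}{4423} \approx 0.00022609$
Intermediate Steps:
$h = 33503$ ($h = 32313 + 1190 = 33503$)
$\frac{1}{h + Y} = \frac{1}{33503 - 29080} = \frac{1}{4423}$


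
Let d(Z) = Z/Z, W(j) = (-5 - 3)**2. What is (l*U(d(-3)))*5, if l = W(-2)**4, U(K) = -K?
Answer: -83886080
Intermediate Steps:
W(j) = 64 (W(j) = (-8)**2 = 64)
d(Z) = 1
l = 16777216 (l = 64**4 = 16777216)
(l*U(d(-3)))*5 = (16777216*(-1*1))*5 = (16777216*(-1))*5 = -16777216*5 = -83886080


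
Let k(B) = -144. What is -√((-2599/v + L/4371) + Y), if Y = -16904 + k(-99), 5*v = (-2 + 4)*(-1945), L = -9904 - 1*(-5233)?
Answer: -I*√21902508222641806/1133546 ≈ -130.56*I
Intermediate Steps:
L = -4671 (L = -9904 + 5233 = -4671)
v = -778 (v = ((-2 + 4)*(-1945))/5 = (2*(-1945))/5 = (⅕)*(-3890) = -778)
Y = -17048 (Y = -16904 - 144 = -17048)
-√((-2599/v + L/4371) + Y) = -√((-2599/(-778) - 4671/4371) - 17048) = -√((-2599*(-1/778) - 4671*1/4371) - 17048) = -√((2599/778 - 1557/1457) - 17048) = -√(2575397/1133546 - 17048) = -√(-19322116811/1133546) = -I*√21902508222641806/1133546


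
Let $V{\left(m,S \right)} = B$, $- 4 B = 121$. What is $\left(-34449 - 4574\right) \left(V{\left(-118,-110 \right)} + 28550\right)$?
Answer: $- \frac{4451704817}{4} \approx -1.1129 \cdot 10^{9}$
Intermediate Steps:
$B = - \frac{121}{4}$ ($B = \left(- \frac{1}{4}\right) 121 = - \frac{121}{4} \approx -30.25$)
$V{\left(m,S \right)} = - \frac{121}{4}$
$\left(-34449 - 4574\right) \left(V{\left(-118,-110 \right)} + 28550\right) = \left(-34449 - 4574\right) \left(- \frac{121}{4} + 28550\right) = \left(-39023\right) \frac{114079}{4} = - \frac{4451704817}{4}$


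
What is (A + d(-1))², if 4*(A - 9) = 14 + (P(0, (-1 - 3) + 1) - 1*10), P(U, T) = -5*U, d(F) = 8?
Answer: 324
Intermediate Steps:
A = 10 (A = 9 + (14 + (-5*0 - 1*10))/4 = 9 + (14 + (0 - 10))/4 = 9 + (14 - 10)/4 = 9 + (¼)*4 = 9 + 1 = 10)
(A + d(-1))² = (10 + 8)² = 18² = 324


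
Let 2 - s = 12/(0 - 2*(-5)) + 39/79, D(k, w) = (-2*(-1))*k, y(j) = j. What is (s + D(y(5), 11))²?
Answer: 16573041/156025 ≈ 106.22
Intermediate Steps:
D(k, w) = 2*k
s = 121/395 (s = 2 - (12/(0 - 2*(-5)) + 39/79) = 2 - (12/(0 + 10) + 39*(1/79)) = 2 - (12/10 + 39/79) = 2 - (12*(⅒) + 39/79) = 2 - (6/5 + 39/79) = 2 - 1*669/395 = 2 - 669/395 = 121/395 ≈ 0.30633)
(s + D(y(5), 11))² = (121/395 + 2*5)² = (121/395 + 10)² = (4071/395)² = 16573041/156025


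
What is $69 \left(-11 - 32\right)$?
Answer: $-2967$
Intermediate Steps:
$69 \left(-11 - 32\right) = 69 \left(-43\right) = -2967$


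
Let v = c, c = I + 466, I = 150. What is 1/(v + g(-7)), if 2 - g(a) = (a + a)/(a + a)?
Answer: 1/617 ≈ 0.0016207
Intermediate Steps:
g(a) = 1 (g(a) = 2 - (a + a)/(a + a) = 2 - 2*a/(2*a) = 2 - 2*a*1/(2*a) = 2 - 1*1 = 2 - 1 = 1)
c = 616 (c = 150 + 466 = 616)
v = 616
1/(v + g(-7)) = 1/(616 + 1) = 1/617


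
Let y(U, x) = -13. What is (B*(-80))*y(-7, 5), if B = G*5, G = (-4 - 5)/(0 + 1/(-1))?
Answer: 46800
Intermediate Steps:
G = 9 (G = -9/(0 - 1) = -9/(-1) = -9*(-1) = 9)
B = 45 (B = 9*5 = 45)
(B*(-80))*y(-7, 5) = (45*(-80))*(-13) = -3600*(-13) = 46800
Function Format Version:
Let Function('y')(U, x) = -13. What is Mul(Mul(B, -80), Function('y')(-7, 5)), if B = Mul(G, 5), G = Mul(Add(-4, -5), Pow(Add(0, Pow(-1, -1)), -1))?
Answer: 46800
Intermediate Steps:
G = 9 (G = Mul(-9, Pow(Add(0, -1), -1)) = Mul(-9, Pow(-1, -1)) = Mul(-9, -1) = 9)
B = 45 (B = Mul(9, 5) = 45)
Mul(Mul(B, -80), Function('y')(-7, 5)) = Mul(Mul(45, -80), -13) = Mul(-3600, -13) = 46800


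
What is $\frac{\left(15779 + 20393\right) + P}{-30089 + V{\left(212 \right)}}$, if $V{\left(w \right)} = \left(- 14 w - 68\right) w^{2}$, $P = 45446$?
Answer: $- \frac{81618}{136480073} \approx -0.00059802$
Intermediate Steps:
$V{\left(w \right)} = w^{2} \left(-68 - 14 w\right)$ ($V{\left(w \right)} = \left(-68 - 14 w\right) w^{2} = w^{2} \left(-68 - 14 w\right)$)
$\frac{\left(15779 + 20393\right) + P}{-30089 + V{\left(212 \right)}} = \frac{\left(15779 + 20393\right) + 45446}{-30089 + 212^{2} \left(-68 - 2968\right)} = \frac{36172 + 45446}{-30089 + 44944 \left(-68 - 2968\right)} = \frac{81618}{-30089 + 44944 \left(-3036\right)} = \frac{81618}{-30089 - 136449984} = \frac{81618}{-136480073} = 81618 \left(- \frac{1}{136480073}\right) = - \frac{81618}{136480073}$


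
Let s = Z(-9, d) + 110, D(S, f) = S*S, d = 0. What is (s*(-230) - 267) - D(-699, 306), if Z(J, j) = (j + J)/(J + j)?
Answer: -514398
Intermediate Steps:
Z(J, j) = 1 (Z(J, j) = (J + j)/(J + j) = 1)
D(S, f) = S**2
s = 111 (s = 1 + 110 = 111)
(s*(-230) - 267) - D(-699, 306) = (111*(-230) - 267) - 1*(-699)**2 = (-25530 - 267) - 1*488601 = -25797 - 488601 = -514398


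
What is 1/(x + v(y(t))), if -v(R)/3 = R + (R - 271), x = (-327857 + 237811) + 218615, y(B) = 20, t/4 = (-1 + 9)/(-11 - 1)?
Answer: 1/129262 ≈ 7.7362e-6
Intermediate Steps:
t = -8/3 (t = 4*((-1 + 9)/(-11 - 1)) = 4*(8/(-12)) = 4*(8*(-1/12)) = 4*(-2/3) = -8/3 ≈ -2.6667)
x = 128569 (x = -90046 + 218615 = 128569)
v(R) = 813 - 6*R (v(R) = -3*(R + (R - 271)) = -3*(R + (-271 + R)) = -3*(-271 + 2*R) = 813 - 6*R)
1/(x + v(y(t))) = 1/(128569 + (813 - 6*20)) = 1/(128569 + (813 - 120)) = 1/(128569 + 693) = 1/129262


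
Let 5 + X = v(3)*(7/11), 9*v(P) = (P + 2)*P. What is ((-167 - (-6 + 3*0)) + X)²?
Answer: 29626249/1089 ≈ 27205.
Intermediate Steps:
v(P) = P*(2 + P)/9 (v(P) = ((P + 2)*P)/9 = ((2 + P)*P)/9 = (P*(2 + P))/9 = P*(2 + P)/9)
X = -130/33 (X = -5 + ((⅑)*3*(2 + 3))*(7/11) = -5 + ((⅑)*3*5)*(7*(1/11)) = -5 + (5/3)*(7/11) = -5 + 35/33 = -130/33 ≈ -3.9394)
((-167 - (-6 + 3*0)) + X)² = ((-167 - (-6 + 3*0)) - 130/33)² = ((-167 - (-6 + 0)) - 130/33)² = ((-167 - 1*(-6)) - 130/33)² = ((-167 + 6) - 130/33)² = (-161 - 130/33)² = (-5443/33)² = 29626249/1089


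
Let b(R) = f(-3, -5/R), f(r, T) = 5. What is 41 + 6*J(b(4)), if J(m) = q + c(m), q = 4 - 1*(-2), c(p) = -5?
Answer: 47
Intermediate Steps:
q = 6 (q = 4 + 2 = 6)
b(R) = 5
J(m) = 1 (J(m) = 6 - 5 = 1)
41 + 6*J(b(4)) = 41 + 6*1 = 41 + 6 = 47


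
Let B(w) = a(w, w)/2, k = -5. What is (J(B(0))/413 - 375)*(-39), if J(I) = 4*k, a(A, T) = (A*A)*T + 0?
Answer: 6040905/413 ≈ 14627.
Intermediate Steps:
a(A, T) = T*A**2 (a(A, T) = A**2*T + 0 = T*A**2 + 0 = T*A**2)
B(w) = w**3/2 (B(w) = (w*w**2)/2 = w**3*(1/2) = w**3/2)
J(I) = -20 (J(I) = 4*(-5) = -20)
(J(B(0))/413 - 375)*(-39) = (-20/413 - 375)*(-39) = -154895/413*(-39) = 6040905/413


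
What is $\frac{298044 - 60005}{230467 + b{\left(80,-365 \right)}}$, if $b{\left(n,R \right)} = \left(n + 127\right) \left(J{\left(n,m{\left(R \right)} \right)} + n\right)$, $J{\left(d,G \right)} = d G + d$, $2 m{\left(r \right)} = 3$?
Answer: $\frac{238039}{288427} \approx 0.8253$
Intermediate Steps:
$m{\left(r \right)} = \frac{3}{2}$ ($m{\left(r \right)} = \frac{1}{2} \cdot 3 = \frac{3}{2}$)
$J{\left(d,G \right)} = d + G d$ ($J{\left(d,G \right)} = G d + d = d + G d$)
$b{\left(n,R \right)} = \frac{7 n \left(127 + n\right)}{2}$ ($b{\left(n,R \right)} = \left(n + 127\right) \left(n \left(1 + \frac{3}{2}\right) + n\right) = \left(127 + n\right) \left(n \frac{5}{2} + n\right) = \left(127 + n\right) \left(\frac{5 n}{2} + n\right) = \left(127 + n\right) \frac{7 n}{2} = \frac{7 n \left(127 + n\right)}{2}$)
$\frac{298044 - 60005}{230467 + b{\left(80,-365 \right)}} = \frac{298044 - 60005}{230467 + \frac{7}{2} \cdot 80 \left(127 + 80\right)} = \frac{238039}{230467 + \frac{7}{2} \cdot 80 \cdot 207} = \frac{238039}{230467 + 57960} = \frac{238039}{288427}$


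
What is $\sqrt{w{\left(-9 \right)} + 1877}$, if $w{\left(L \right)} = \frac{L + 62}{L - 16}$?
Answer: $\frac{6 \sqrt{1302}}{5} \approx 43.3$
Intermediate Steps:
$w{\left(L \right)} = \frac{62 + L}{-16 + L}$
$\sqrt{w{\left(-9 \right)} + 1877} = \sqrt{\frac{62 - 9}{-16 - 9} + 1877} = \sqrt{\frac{1}{-25} \cdot 53 + 1877} = \sqrt{\left(- \frac{1}{25}\right) 53 + 1877} = \sqrt{- \frac{53}{25} + 1877} = \sqrt{\frac{46872}{25}} = \frac{6 \sqrt{1302}}{5}$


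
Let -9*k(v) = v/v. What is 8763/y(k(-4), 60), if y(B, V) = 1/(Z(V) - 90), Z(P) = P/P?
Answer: -779907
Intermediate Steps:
Z(P) = 1
k(v) = -⅑ (k(v) = -v/(9*v) = -⅑*1 = -⅑)
y(B, V) = -1/89 (y(B, V) = 1/(1 - 90) = 1/(-89) = -1/89)
8763/y(k(-4), 60) = 8763/(-1/89) = 8763*(-89) = -779907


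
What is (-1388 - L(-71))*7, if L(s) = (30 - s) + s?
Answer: -9926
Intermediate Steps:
L(s) = 30
(-1388 - L(-71))*7 = (-1388 - 1*30)*7 = (-1388 - 30)*7 = -1418*7 = -9926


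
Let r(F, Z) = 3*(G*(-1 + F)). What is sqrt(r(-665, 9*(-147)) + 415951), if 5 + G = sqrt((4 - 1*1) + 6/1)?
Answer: sqrt(419947) ≈ 648.03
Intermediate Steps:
G = -2 (G = -5 + sqrt((4 - 1*1) + 6/1) = -5 + sqrt((4 - 1) + 6*1) = -5 + sqrt(3 + 6) = -5 + sqrt(9) = -5 + 3 = -2)
r(F, Z) = 6 - 6*F (r(F, Z) = 3*(-2*(-1 + F)) = 3*(2 - 2*F) = 6 - 6*F)
sqrt(r(-665, 9*(-147)) + 415951) = sqrt((6 - 6*(-665)) + 415951) = sqrt((6 + 3990) + 415951) = sqrt(3996 + 415951) = sqrt(419947)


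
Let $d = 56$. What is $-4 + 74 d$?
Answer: $4140$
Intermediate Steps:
$-4 + 74 d = -4 + 74 \cdot 56 = -4 + 4144 = 4140$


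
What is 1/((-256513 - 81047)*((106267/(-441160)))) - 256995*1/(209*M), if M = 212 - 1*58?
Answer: -247550456311/31003215078 ≈ -7.9847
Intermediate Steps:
M = 154 (M = 212 - 58 = 154)
1/((-256513 - 81047)*((106267/(-441160)))) - 256995*1/(209*M) = 1/((-256513 - 81047)*((106267/(-441160)))) - 256995/(154*209) = 1/((-337560)*((106267*(-1/441160)))) - 256995/32186 = -1/(337560*(-106267/441160)) - 256995*1/32186 = -1/337560*(-441160/106267) - 256995/32186 = 11029/896787213 - 256995/32186 = -247550456311/31003215078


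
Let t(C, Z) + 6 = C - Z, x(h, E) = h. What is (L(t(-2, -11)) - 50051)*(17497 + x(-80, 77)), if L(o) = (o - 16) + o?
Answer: -871912437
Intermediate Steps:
t(C, Z) = -6 + C - Z (t(C, Z) = -6 + (C - Z) = -6 + C - Z)
L(o) = -16 + 2*o (L(o) = (-16 + o) + o = -16 + 2*o)
(L(t(-2, -11)) - 50051)*(17497 + x(-80, 77)) = ((-16 + 2*(-6 - 2 - 1*(-11))) - 50051)*(17497 - 80) = ((-16 + 2*(-6 - 2 + 11)) - 50051)*17417 = ((-16 + 2*3) - 50051)*17417 = ((-16 + 6) - 50051)*17417 = (-10 - 50051)*17417 = -50061*17417 = -871912437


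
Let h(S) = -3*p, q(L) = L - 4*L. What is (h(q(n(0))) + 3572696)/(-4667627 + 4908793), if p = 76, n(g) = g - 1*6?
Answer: 1786234/120583 ≈ 14.813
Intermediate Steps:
n(g) = -6 + g (n(g) = g - 6 = -6 + g)
q(L) = -3*L
h(S) = -228 (h(S) = -3*76 = -228)
(h(q(n(0))) + 3572696)/(-4667627 + 4908793) = (-228 + 3572696)/(-4667627 + 4908793) = 3572468/241166 = 3572468*(1/241166) = 1786234/120583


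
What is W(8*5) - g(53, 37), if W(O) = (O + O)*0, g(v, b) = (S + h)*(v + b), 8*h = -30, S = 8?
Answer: -765/2 ≈ -382.50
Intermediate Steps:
h = -15/4 (h = (⅛)*(-30) = -15/4 ≈ -3.7500)
g(v, b) = 17*b/4 + 17*v/4 (g(v, b) = (8 - 15/4)*(v + b) = 17*(b + v)/4 = 17*b/4 + 17*v/4)
W(O) = 0 (W(O) = (2*O)*0 = 0)
W(8*5) - g(53, 37) = 0 - ((17/4)*37 + (17/4)*53) = 0 - (629/4 + 901/4) = 0 - 1*765/2 = 0 - 765/2 = -765/2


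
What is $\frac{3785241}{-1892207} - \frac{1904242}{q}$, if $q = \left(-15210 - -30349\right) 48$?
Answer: $- \frac{3176924345023}{687506922552} \approx -4.6209$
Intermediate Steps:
$q = 726672$ ($q = \left(-15210 + 30349\right) 48 = 15139 \cdot 48 = 726672$)
$\frac{3785241}{-1892207} - \frac{1904242}{q} = \frac{3785241}{-1892207} - \frac{1904242}{726672} = 3785241 \left(- \frac{1}{1892207}\right) - \frac{952121}{363336} = - \frac{3785241}{1892207} - \frac{952121}{363336} = - \frac{3176924345023}{687506922552}$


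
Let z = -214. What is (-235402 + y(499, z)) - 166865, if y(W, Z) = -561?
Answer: -402828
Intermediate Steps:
(-235402 + y(499, z)) - 166865 = (-235402 - 561) - 166865 = -235963 - 166865 = -402828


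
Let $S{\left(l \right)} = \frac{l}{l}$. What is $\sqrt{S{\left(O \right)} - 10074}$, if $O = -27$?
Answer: $i \sqrt{10073} \approx 100.36 i$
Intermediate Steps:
$S{\left(l \right)} = 1$
$\sqrt{S{\left(O \right)} - 10074} = \sqrt{1 - 10074} = \sqrt{-10073} = i \sqrt{10073}$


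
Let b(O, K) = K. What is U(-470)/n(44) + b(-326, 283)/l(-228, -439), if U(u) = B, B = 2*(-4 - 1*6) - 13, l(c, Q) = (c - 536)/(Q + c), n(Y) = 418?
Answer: 3585313/14516 ≈ 246.99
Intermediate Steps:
l(c, Q) = (-536 + c)/(Q + c)
B = -33 (B = 2*(-4 - 6) - 13 = 2*(-10) - 13 = -20 - 13 = -33)
U(u) = -33
U(-470)/n(44) + b(-326, 283)/l(-228, -439) = -33/418 + 283/(((-536 - 228)/(-439 - 228))) = -33*1/418 + 283/((-764/(-667))) = -3/38 + 283/((-1/667*(-764))) = -3/38 + 283/(764/667) = -3/38 + 283*(667/764) = -3/38 + 188761/764 = 3585313/14516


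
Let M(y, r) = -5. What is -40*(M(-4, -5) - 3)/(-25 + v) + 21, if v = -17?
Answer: 281/21 ≈ 13.381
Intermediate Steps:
-40*(M(-4, -5) - 3)/(-25 + v) + 21 = -40*(-5 - 3)/(-25 - 17) + 21 = -(-320)/(-42) + 21 = -(-320)*(-1)/42 + 21 = -40*4/21 + 21 = -160/21 + 21 = 281/21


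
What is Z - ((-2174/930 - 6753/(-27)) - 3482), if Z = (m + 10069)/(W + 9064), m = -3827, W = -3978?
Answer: 11477723873/3547485 ≈ 3235.5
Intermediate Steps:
Z = 3121/2543 (Z = (-3827 + 10069)/(-3978 + 9064) = 6242/5086 = 6242*(1/5086) = 3121/2543 ≈ 1.2273)
Z - ((-2174/930 - 6753/(-27)) - 3482) = 3121/2543 - ((-2174/930 - 6753/(-27)) - 3482) = 3121/2543 - ((-2174*1/930 - 6753*(-1/27)) - 3482) = 3121/2543 - ((-1087/465 + 2251/9) - 3482) = 3121/2543 - (345644/1395 - 3482) = 3121/2543 - 1*(-4511746/1395) = 3121/2543 + 4511746/1395 = 11477723873/3547485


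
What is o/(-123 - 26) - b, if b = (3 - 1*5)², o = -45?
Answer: -551/149 ≈ -3.6980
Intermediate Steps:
b = 4 (b = (3 - 5)² = (-2)² = 4)
o/(-123 - 26) - b = -45/(-123 - 26) - 1*4 = -45/(-149) - 4 = -45*(-1/149) - 4 = 45/149 - 4 = -551/149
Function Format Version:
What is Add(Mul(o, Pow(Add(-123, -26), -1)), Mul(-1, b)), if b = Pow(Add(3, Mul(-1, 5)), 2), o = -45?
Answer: Rational(-551, 149) ≈ -3.6980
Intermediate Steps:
b = 4 (b = Pow(Add(3, -5), 2) = Pow(-2, 2) = 4)
Add(Mul(o, Pow(Add(-123, -26), -1)), Mul(-1, b)) = Add(Mul(-45, Pow(Add(-123, -26), -1)), Mul(-1, 4)) = Add(Mul(-45, Pow(-149, -1)), -4) = Add(Mul(-45, Rational(-1, 149)), -4) = Add(Rational(45, 149), -4) = Rational(-551, 149)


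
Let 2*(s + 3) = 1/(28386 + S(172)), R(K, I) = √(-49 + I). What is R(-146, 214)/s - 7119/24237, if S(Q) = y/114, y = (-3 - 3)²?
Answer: -791/2693 - 1078680*√165/3236021 ≈ -4.5755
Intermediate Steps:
y = 36 (y = (-6)² = 36)
S(Q) = 6/19 (S(Q) = 36/114 = 36*(1/114) = 6/19)
s = -3236021/1078680 (s = -3 + 1/(2*(28386 + 6/19)) = -3 + 1/(2*(539340/19)) = -3 + (½)*(19/539340) = -3 + 19/1078680 = -3236021/1078680 ≈ -3.0000)
R(-146, 214)/s - 7119/24237 = √(-49 + 214)/(-3236021/1078680) - 7119/24237 = √165*(-1078680/3236021) - 7119*1/24237 = -1078680*√165/3236021 - 791/2693 = -791/2693 - 1078680*√165/3236021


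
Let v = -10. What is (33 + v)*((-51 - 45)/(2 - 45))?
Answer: 2208/43 ≈ 51.349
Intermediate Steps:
(33 + v)*((-51 - 45)/(2 - 45)) = (33 - 10)*((-51 - 45)/(2 - 45)) = 23*(-96/(-43)) = 23*(-96*(-1/43)) = 23*(96/43) = 2208/43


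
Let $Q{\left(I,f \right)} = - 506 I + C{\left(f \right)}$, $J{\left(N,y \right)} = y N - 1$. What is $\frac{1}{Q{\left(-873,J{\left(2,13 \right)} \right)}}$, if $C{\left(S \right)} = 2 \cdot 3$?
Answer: $\frac{1}{441744} \approx 2.2638 \cdot 10^{-6}$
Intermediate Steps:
$J{\left(N,y \right)} = -1 + N y$ ($J{\left(N,y \right)} = N y - 1 = -1 + N y$)
$C{\left(S \right)} = 6$
$Q{\left(I,f \right)} = 6 - 506 I$ ($Q{\left(I,f \right)} = - 506 I + 6 = 6 - 506 I$)
$\frac{1}{Q{\left(-873,J{\left(2,13 \right)} \right)}} = \frac{1}{6 - -441738} = \frac{1}{6 + 441738} = \frac{1}{441744}$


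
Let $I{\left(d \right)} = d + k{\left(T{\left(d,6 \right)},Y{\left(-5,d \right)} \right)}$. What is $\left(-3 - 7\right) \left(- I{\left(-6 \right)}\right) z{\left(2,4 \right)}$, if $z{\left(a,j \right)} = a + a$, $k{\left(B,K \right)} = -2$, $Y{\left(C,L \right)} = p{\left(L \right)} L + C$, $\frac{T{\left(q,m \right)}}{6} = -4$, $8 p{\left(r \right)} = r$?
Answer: $-320$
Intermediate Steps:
$p{\left(r \right)} = \frac{r}{8}$
$T{\left(q,m \right)} = -24$ ($T{\left(q,m \right)} = 6 \left(-4\right) = -24$)
$Y{\left(C,L \right)} = C + \frac{L^{2}}{8}$ ($Y{\left(C,L \right)} = \frac{L}{8} L + C = \frac{L^{2}}{8} + C = C + \frac{L^{2}}{8}$)
$z{\left(a,j \right)} = 2 a$
$I{\left(d \right)} = -2 + d$ ($I{\left(d \right)} = d - 2 = -2 + d$)
$\left(-3 - 7\right) \left(- I{\left(-6 \right)}\right) z{\left(2,4 \right)} = \left(-3 - 7\right) \left(- (-2 - 6)\right) 2 \cdot 2 = - 10 \left(\left(-1\right) \left(-8\right)\right) 4 = \left(-10\right) 8 \cdot 4 = \left(-80\right) 4 = -320$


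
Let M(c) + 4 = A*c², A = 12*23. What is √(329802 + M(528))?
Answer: √77274182 ≈ 8790.6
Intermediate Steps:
A = 276
M(c) = -4 + 276*c²
√(329802 + M(528)) = √(329802 + (-4 + 276*528²)) = √(329802 + (-4 + 276*278784)) = √(329802 + (-4 + 76944384)) = √(329802 + 76944380) = √77274182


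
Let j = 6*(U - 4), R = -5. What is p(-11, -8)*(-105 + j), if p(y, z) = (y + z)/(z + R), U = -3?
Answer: -2793/13 ≈ -214.85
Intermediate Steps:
j = -42 (j = 6*(-3 - 4) = 6*(-7) = -42)
p(y, z) = (y + z)/(-5 + z) (p(y, z) = (y + z)/(z - 5) = (y + z)/(-5 + z))
p(-11, -8)*(-105 + j) = ((-11 - 8)/(-5 - 8))*(-105 - 42) = (-19/(-13))*(-147) = -1/13*(-19)*(-147) = (19/13)*(-147) = -2793/13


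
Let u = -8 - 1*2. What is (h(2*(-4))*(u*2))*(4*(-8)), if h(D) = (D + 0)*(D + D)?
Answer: 81920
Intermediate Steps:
u = -10 (u = -8 - 2 = -10)
h(D) = 2*D² (h(D) = D*(2*D) = 2*D²)
(h(2*(-4))*(u*2))*(4*(-8)) = ((2*(2*(-4))²)*(-10*2))*(4*(-8)) = ((2*(-8)²)*(-20))*(-32) = ((2*64)*(-20))*(-32) = (128*(-20))*(-32) = -2560*(-32) = 81920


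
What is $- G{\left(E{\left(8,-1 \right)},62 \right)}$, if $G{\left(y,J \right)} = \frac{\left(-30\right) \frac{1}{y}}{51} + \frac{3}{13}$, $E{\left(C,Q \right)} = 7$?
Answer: $- \frac{227}{1547} \approx -0.14674$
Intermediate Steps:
$G{\left(y,J \right)} = \frac{3}{13} - \frac{10}{17 y}$ ($G{\left(y,J \right)} = - \frac{30}{y} \frac{1}{51} + 3 \cdot \frac{1}{13} = - \frac{10}{17 y} + \frac{3}{13} = \frac{3}{13} - \frac{10}{17 y}$)
$- G{\left(E{\left(8,-1 \right)},62 \right)} = - \frac{-130 + 51 \cdot 7}{221 \cdot 7} = - \frac{-130 + 357}{221 \cdot 7} = - \frac{227}{221 \cdot 7} = \left(-1\right) \frac{227}{1547} = - \frac{227}{1547}$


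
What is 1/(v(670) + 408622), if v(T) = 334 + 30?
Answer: 1/408986 ≈ 2.4451e-6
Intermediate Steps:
v(T) = 364
1/(v(670) + 408622) = 1/(364 + 408622) = 1/408986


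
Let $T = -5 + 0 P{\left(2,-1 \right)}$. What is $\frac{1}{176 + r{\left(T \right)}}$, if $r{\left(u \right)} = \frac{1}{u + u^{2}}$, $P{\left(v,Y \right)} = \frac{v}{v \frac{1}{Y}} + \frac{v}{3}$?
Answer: $\frac{20}{3521} \approx 0.0056802$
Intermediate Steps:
$P{\left(v,Y \right)} = Y + \frac{v}{3}$ ($P{\left(v,Y \right)} = v \frac{Y}{v} + v \frac{1}{3} = Y + \frac{v}{3}$)
$T = -5$ ($T = -5 + 0 \left(-1 + \frac{1}{3} \cdot 2\right) = -5 + 0 \left(-1 + \frac{2}{3}\right) = -5 + 0 \left(- \frac{1}{3}\right) = -5 + 0 = -5$)
$\frac{1}{176 + r{\left(T \right)}} = \frac{1}{176 + \frac{1}{\left(-5\right) \left(1 - 5\right)}} = \frac{1}{176 - \frac{1}{5 \left(-4\right)}} = \frac{1}{176 - - \frac{1}{20}} = \frac{1}{176 + \frac{1}{20}} = \frac{1}{\frac{3521}{20}} = \frac{20}{3521}$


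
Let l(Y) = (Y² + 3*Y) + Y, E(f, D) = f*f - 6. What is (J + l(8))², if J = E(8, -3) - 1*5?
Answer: 22201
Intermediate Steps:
E(f, D) = -6 + f² (E(f, D) = f² - 6 = -6 + f²)
l(Y) = Y² + 4*Y
J = 53 (J = (-6 + 8²) - 1*5 = (-6 + 64) - 5 = 58 - 5 = 53)
(J + l(8))² = (53 + 8*(4 + 8))² = (53 + 8*12)² = (53 + 96)² = 149² = 22201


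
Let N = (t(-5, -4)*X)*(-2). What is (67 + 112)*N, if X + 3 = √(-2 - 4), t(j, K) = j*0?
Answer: 0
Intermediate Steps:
t(j, K) = 0
X = -3 + I*√6 (X = -3 + √(-2 - 4) = -3 + √(-6) = -3 + I*√6 ≈ -3.0 + 2.4495*I)
N = 0 (N = (0*(-3 + I*√6))*(-2) = 0*(-2) = 0)
(67 + 112)*N = (67 + 112)*0 = 179*0 = 0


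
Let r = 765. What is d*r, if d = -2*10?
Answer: -15300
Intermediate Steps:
d = -20
d*r = -20*765 = -15300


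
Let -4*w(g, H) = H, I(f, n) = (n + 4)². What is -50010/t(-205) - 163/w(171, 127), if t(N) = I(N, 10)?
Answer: -3111739/12446 ≈ -250.02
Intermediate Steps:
I(f, n) = (4 + n)²
t(N) = 196 (t(N) = (4 + 10)² = 14² = 196)
w(g, H) = -H/4
-50010/t(-205) - 163/w(171, 127) = -50010/196 - 163/((-¼*127)) = -50010*1/196 - 163/(-127/4) = -25005/98 - 163*(-4/127) = -25005/98 + 652/127 = -3111739/12446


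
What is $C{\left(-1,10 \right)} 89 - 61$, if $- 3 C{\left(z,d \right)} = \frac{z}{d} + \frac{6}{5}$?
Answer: $- \frac{2809}{30} \approx -93.633$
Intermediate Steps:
$C{\left(z,d \right)} = - \frac{2}{5} - \frac{z}{3 d}$ ($C{\left(z,d \right)} = - \frac{\frac{z}{d} + \frac{6}{5}}{3} = - \frac{\frac{6}{5} + \frac{z}{d}}{3} = - \frac{2}{5} - \frac{z}{3 d}$)
$C{\left(-1,10 \right)} 89 - 61 = \left(- \frac{2}{5} - - \frac{1}{3 \cdot 10}\right) 89 - 61 = \left(- \frac{2}{5} - \left(- \frac{1}{3}\right) \frac{1}{10}\right) 89 - 61 = \left(- \frac{2}{5} + \frac{1}{30}\right) 89 - 61 = \left(- \frac{11}{30}\right) 89 - 61 = - \frac{979}{30} - 61 = - \frac{2809}{30}$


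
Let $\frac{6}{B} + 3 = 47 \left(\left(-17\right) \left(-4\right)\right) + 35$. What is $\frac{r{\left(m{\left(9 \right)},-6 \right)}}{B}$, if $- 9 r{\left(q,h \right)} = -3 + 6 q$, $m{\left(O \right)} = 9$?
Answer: $- \frac{9146}{3} \approx -3048.7$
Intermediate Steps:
$r{\left(q,h \right)} = \frac{1}{3} - \frac{2 q}{3}$ ($r{\left(q,h \right)} = - \frac{-3 + 6 q}{9} = \frac{1}{3} - \frac{2 q}{3}$)
$B = \frac{1}{538}$ ($B = \frac{6}{-3 + \left(47 \left(\left(-17\right) \left(-4\right)\right) + 35\right)} = \frac{6}{-3 + \left(47 \cdot 68 + 35\right)} = \frac{6}{-3 + \left(3196 + 35\right)} = \frac{6}{-3 + 3231} = \frac{6}{3228} = 6 \cdot \frac{1}{3228} = \frac{1}{538} \approx 0.0018587$)
$\frac{r{\left(m{\left(9 \right)},-6 \right)}}{B} = \left(\frac{1}{3} - 6\right) \frac{1}{\frac{1}{538}} = \left(\frac{1}{3} - 6\right) 538 = \left(- \frac{17}{3}\right) 538 = - \frac{9146}{3}$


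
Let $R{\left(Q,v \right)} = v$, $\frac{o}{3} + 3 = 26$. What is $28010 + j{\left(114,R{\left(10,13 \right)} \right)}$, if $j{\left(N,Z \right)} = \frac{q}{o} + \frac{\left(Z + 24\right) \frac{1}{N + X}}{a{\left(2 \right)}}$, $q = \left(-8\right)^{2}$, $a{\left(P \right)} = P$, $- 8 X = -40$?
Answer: $\frac{459998005}{16422} \approx 28011.0$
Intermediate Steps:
$X = 5$ ($X = \left(- \frac{1}{8}\right) \left(-40\right) = 5$)
$o = 69$ ($o = -9 + 3 \cdot 26 = -9 + 78 = 69$)
$q = 64$
$j{\left(N,Z \right)} = \frac{64}{69} + \frac{24 + Z}{2 \left(5 + N\right)}$ ($j{\left(N,Z \right)} = \frac{64}{69} + \frac{\left(Z + 24\right) \frac{1}{N + 5}}{2} = 64 \cdot \frac{1}{69} + \frac{24 + Z}{5 + N} \frac{1}{2} = \frac{64}{69} + \frac{24 + Z}{5 + N} \frac{1}{2} = \frac{64}{69} + \frac{24 + Z}{2 \left(5 + N\right)}$)
$28010 + j{\left(114,R{\left(10,13 \right)} \right)} = 28010 + \frac{2296 + 69 \cdot 13 + 128 \cdot 114}{138 \left(5 + 114\right)} = 28010 + \frac{2296 + 897 + 14592}{138 \cdot 119} = 28010 + \frac{1}{138} \cdot \frac{1}{119} \cdot 17785 = 28010 + \frac{17785}{16422} = \frac{459998005}{16422}$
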